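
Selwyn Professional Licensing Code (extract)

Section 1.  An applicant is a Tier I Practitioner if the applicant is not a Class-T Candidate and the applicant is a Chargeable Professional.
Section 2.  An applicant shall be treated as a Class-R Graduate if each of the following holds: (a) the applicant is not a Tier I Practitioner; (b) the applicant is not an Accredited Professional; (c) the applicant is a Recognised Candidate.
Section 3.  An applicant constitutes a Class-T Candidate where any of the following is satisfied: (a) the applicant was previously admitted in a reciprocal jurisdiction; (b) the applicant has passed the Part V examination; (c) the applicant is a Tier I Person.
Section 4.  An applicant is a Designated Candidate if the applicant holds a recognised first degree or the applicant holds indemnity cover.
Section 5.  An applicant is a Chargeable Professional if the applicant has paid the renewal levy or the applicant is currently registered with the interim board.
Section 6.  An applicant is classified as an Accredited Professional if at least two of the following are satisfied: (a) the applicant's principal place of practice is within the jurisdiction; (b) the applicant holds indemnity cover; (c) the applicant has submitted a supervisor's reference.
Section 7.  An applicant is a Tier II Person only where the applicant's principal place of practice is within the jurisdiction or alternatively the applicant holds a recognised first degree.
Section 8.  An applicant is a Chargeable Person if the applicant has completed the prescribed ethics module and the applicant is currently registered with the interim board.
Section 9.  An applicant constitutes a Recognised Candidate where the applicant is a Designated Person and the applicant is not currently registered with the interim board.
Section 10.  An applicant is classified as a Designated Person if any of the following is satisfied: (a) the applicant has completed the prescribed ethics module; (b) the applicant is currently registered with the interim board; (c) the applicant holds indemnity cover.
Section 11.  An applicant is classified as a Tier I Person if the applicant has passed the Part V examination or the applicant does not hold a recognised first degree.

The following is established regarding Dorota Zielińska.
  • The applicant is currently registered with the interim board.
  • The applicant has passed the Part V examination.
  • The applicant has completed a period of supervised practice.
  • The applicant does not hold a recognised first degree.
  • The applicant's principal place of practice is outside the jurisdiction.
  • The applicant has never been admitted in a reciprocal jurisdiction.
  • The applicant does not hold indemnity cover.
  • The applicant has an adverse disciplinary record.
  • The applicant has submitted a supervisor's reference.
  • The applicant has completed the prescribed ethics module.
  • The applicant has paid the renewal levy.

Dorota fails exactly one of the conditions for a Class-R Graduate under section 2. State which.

section 11 — Tier I Person: [the applicant has passed the Part V examination? yes] OR [the applicant does not hold a recognised first degree? yes] → satisfied.
section 3 — Class-T Candidate: [the applicant was previously admitted in a reciprocal jurisdiction? no] OR [the applicant has passed the Part V examination? yes] OR [Tier I Person (section 11)? yes] → satisfied.
section 5 — Chargeable Professional: [the applicant has paid the renewal levy? yes] OR [the applicant is currently registered with the interim board? yes] → satisfied.
section 1 — Tier I Practitioner: [not a Class-T Candidate (section 3)? no] AND [Chargeable Professional (section 5)? yes] → not satisfied.
section 6 — Accredited Professional: the applicant's principal place of practice is within the jurisdiction? no; the applicant holds indemnity cover? no; the applicant has submitted a supervisor's reference? yes — 1 of 3 hold (need ≥2) → not satisfied.
section 10 — Designated Person: [the applicant has completed the prescribed ethics module? yes] OR [the applicant is currently registered with the interim board? yes] OR [the applicant holds indemnity cover? no] → satisfied.
section 9 — Recognised Candidate: [Designated Person (section 10)? yes] AND [the applicant is not currently registered with the interim board? no] → not satisfied.
section 2 — Class-R Graduate: [not a Tier I Practitioner (section 1)? yes] AND [not an Accredited Professional (section 6)? yes] AND [Recognised Candidate (section 9)? no] → not satisfied.

Recognised Candidate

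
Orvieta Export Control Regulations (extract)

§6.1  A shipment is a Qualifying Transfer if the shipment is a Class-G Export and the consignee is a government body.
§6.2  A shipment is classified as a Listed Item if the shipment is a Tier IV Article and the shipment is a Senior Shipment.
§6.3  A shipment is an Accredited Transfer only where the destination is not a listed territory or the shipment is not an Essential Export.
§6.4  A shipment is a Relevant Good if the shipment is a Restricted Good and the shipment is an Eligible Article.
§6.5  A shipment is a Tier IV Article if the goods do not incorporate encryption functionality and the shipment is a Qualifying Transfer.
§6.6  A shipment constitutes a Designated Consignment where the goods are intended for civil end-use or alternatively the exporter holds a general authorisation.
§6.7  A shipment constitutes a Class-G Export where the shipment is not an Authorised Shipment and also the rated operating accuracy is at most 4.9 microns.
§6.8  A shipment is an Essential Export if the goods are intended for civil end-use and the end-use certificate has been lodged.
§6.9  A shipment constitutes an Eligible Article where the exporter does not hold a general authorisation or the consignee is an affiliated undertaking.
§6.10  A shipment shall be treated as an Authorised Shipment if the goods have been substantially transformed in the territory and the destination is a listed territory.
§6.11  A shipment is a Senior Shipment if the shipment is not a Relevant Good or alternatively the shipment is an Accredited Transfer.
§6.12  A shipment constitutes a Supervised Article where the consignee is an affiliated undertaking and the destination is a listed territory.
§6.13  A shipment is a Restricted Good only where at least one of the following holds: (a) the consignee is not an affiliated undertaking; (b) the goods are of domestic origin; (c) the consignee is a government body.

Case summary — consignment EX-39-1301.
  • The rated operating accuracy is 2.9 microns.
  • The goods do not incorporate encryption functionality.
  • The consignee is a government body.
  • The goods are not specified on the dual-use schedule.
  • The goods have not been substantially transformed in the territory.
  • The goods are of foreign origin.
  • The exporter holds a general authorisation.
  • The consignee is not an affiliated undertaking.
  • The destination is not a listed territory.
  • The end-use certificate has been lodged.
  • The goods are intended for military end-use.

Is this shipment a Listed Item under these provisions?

§6.10 — Authorised Shipment: [the goods have been substantially transformed in the territory? no] AND [the destination is a listed territory? no] → not satisfied.
§6.7 — Class-G Export: [not an Authorised Shipment (§6.10)? yes] AND [rated operating accuracy: 2.9 microns ≤ 4.9 microns? yes] → satisfied.
§6.1 — Qualifying Transfer: [Class-G Export (§6.7)? yes] AND [the consignee is a government body? yes] → satisfied.
§6.5 — Tier IV Article: [the goods do not incorporate encryption functionality? yes] AND [Qualifying Transfer (§6.1)? yes] → satisfied.
§6.13 — Restricted Good: [the consignee is not an affiliated undertaking? yes] OR [the goods are of domestic origin? no] OR [the consignee is a government body? yes] → satisfied.
§6.9 — Eligible Article: [the exporter does not hold a general authorisation? no] OR [the consignee is an affiliated undertaking? no] → not satisfied.
§6.4 — Relevant Good: [Restricted Good (§6.13)? yes] AND [Eligible Article (§6.9)? no] → not satisfied.
§6.8 — Essential Export: [the goods are intended for civil end-use? no] AND [the end-use certificate has been lodged? yes] → not satisfied.
§6.3 — Accredited Transfer: [the destination is not a listed territory? yes] OR [not an Essential Export (§6.8)? yes] → satisfied.
§6.11 — Senior Shipment: [not a Relevant Good (§6.4)? yes] OR [Accredited Transfer (§6.3)? yes] → satisfied.
§6.2 — Listed Item: [Tier IV Article (§6.5)? yes] AND [Senior Shipment (§6.11)? yes] → satisfied.

Yes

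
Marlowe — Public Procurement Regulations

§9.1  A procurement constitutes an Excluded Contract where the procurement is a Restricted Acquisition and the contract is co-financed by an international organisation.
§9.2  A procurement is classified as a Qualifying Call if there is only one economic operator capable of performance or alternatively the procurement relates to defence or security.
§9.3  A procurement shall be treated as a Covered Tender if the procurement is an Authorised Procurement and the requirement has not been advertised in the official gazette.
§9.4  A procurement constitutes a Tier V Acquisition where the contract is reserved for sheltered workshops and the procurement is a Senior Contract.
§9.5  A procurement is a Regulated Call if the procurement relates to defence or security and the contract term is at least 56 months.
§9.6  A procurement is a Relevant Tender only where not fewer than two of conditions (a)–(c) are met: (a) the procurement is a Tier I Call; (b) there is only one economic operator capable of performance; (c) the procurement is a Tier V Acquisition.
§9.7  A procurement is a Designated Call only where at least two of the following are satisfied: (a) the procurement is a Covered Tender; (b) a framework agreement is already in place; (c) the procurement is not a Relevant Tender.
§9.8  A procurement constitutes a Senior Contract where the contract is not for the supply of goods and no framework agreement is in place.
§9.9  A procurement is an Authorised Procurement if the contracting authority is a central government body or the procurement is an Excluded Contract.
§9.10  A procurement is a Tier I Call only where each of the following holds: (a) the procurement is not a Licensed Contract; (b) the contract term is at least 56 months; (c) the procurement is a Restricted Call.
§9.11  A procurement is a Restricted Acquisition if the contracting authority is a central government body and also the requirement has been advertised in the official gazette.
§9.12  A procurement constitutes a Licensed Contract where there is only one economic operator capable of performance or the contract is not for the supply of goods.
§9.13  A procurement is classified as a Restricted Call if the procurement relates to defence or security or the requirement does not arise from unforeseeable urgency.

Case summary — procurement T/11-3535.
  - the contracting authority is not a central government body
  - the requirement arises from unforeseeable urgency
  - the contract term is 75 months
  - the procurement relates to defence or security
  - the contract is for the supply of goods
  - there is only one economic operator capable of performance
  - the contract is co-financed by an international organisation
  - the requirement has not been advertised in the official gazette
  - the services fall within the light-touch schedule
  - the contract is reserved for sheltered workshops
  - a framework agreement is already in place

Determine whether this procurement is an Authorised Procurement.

No

§9.11 — Restricted Acquisition: [the contracting authority is a central government body? no] AND [the requirement has been advertised in the official gazette? no] → not satisfied.
§9.1 — Excluded Contract: [Restricted Acquisition (§9.11)? no] AND [the contract is co-financed by an international organisation? yes] → not satisfied.
§9.9 — Authorised Procurement: [the contracting authority is a central government body? no] OR [Excluded Contract (§9.1)? no] → not satisfied.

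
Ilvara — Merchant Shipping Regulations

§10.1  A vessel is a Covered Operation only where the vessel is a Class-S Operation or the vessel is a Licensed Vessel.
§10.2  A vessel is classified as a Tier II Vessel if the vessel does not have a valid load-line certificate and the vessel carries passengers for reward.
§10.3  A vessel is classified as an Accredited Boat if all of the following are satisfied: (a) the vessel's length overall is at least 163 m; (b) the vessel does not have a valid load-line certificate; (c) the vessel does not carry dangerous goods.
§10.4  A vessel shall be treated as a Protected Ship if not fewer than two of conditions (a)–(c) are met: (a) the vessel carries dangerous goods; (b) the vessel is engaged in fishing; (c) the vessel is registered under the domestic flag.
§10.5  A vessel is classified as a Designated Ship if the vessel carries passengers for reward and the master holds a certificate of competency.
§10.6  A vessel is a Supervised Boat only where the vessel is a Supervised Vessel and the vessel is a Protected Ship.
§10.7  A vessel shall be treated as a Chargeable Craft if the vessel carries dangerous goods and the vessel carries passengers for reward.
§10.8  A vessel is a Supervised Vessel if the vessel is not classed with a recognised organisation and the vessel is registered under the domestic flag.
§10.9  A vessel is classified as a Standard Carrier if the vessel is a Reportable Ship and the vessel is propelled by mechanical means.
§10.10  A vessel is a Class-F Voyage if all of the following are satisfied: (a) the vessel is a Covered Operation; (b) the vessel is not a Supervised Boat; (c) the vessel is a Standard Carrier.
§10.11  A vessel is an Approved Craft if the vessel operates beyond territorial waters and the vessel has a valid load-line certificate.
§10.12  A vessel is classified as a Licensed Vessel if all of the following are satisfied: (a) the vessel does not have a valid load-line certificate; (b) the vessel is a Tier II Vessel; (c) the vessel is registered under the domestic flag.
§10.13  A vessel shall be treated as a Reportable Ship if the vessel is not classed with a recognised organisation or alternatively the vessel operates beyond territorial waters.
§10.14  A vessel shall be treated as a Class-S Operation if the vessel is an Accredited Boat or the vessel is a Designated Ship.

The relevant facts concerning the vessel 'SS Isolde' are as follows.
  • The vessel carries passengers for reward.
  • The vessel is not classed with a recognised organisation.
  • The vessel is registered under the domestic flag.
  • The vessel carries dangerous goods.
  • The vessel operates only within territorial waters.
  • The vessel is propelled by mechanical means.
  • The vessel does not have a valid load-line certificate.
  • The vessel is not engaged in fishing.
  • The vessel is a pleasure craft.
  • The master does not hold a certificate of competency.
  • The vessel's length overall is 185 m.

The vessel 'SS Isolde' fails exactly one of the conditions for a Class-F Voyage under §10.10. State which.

Supervised Boat

§10.3 — Accredited Boat: [vessel's length overall: 185 m ≥ 163 m? yes] AND [the vessel does not have a valid load-line certificate? yes] AND [the vessel does not carry dangerous goods? no] → not satisfied.
§10.5 — Designated Ship: [the vessel carries passengers for reward? yes] AND [the master holds a certificate of competency? no] → not satisfied.
§10.14 — Class-S Operation: [Accredited Boat (§10.3)? no] OR [Designated Ship (§10.5)? no] → not satisfied.
§10.2 — Tier II Vessel: [the vessel does not have a valid load-line certificate? yes] AND [the vessel carries passengers for reward? yes] → satisfied.
§10.12 — Licensed Vessel: [the vessel does not have a valid load-line certificate? yes] AND [Tier II Vessel (§10.2)? yes] AND [the vessel is registered under the domestic flag? yes] → satisfied.
§10.1 — Covered Operation: [Class-S Operation (§10.14)? no] OR [Licensed Vessel (§10.12)? yes] → satisfied.
§10.8 — Supervised Vessel: [the vessel is not classed with a recognised organisation? yes] AND [the vessel is registered under the domestic flag? yes] → satisfied.
§10.4 — Protected Ship: the vessel carries dangerous goods? yes; the vessel is engaged in fishing? no; the vessel is registered under the domestic flag? yes — 2 of 3 hold (need ≥2) → satisfied.
§10.6 — Supervised Boat: [Supervised Vessel (§10.8)? yes] AND [Protected Ship (§10.4)? yes] → satisfied.
§10.13 — Reportable Ship: [the vessel is not classed with a recognised organisation? yes] OR [the vessel operates beyond territorial waters? no] → satisfied.
§10.9 — Standard Carrier: [Reportable Ship (§10.13)? yes] AND [the vessel is propelled by mechanical means? yes] → satisfied.
§10.10 — Class-F Voyage: [Covered Operation (§10.1)? yes] AND [not a Supervised Boat (§10.6)? no] AND [Standard Carrier (§10.9)? yes] → not satisfied.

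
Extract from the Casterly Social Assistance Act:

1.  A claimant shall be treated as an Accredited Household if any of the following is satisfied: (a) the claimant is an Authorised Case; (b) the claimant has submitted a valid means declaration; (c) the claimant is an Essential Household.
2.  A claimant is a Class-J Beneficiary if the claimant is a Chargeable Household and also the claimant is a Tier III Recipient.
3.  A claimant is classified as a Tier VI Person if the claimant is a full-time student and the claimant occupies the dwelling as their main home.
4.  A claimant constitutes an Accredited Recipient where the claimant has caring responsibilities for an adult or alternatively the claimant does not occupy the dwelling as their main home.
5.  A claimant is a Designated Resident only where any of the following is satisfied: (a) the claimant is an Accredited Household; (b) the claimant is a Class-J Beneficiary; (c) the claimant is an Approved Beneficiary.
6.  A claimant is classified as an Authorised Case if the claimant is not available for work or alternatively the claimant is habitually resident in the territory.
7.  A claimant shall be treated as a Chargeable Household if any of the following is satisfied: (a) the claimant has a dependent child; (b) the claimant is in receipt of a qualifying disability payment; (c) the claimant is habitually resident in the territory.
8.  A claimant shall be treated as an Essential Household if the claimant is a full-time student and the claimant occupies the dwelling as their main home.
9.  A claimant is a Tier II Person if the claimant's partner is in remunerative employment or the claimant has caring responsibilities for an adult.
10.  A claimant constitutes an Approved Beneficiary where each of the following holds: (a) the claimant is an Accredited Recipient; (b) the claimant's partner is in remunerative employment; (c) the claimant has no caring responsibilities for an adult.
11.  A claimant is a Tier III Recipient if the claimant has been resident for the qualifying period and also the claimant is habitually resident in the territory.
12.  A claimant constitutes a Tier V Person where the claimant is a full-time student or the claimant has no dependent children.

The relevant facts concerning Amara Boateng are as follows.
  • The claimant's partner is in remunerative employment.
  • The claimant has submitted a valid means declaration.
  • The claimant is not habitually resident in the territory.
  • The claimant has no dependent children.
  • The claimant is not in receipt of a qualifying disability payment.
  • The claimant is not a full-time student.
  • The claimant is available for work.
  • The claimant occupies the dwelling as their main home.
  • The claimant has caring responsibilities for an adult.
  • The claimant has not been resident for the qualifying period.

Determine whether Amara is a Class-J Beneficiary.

Under paragraph 7: the claimant has a dependent child? no; or the claimant is in receipt of a qualifying disability payment? no; or the claimant is habitually resident in the territory? no. So the claimant is not a Chargeable Household.
Under paragraph 11: the claimant has been resident for the qualifying period? no; and the claimant is habitually resident in the territory? no. So the claimant is not a Tier III Recipient.
Under paragraph 2: Chargeable Household (paragraph 7)? no; and Tier III Recipient (paragraph 11)? no. So the claimant is not a Class-J Beneficiary.

No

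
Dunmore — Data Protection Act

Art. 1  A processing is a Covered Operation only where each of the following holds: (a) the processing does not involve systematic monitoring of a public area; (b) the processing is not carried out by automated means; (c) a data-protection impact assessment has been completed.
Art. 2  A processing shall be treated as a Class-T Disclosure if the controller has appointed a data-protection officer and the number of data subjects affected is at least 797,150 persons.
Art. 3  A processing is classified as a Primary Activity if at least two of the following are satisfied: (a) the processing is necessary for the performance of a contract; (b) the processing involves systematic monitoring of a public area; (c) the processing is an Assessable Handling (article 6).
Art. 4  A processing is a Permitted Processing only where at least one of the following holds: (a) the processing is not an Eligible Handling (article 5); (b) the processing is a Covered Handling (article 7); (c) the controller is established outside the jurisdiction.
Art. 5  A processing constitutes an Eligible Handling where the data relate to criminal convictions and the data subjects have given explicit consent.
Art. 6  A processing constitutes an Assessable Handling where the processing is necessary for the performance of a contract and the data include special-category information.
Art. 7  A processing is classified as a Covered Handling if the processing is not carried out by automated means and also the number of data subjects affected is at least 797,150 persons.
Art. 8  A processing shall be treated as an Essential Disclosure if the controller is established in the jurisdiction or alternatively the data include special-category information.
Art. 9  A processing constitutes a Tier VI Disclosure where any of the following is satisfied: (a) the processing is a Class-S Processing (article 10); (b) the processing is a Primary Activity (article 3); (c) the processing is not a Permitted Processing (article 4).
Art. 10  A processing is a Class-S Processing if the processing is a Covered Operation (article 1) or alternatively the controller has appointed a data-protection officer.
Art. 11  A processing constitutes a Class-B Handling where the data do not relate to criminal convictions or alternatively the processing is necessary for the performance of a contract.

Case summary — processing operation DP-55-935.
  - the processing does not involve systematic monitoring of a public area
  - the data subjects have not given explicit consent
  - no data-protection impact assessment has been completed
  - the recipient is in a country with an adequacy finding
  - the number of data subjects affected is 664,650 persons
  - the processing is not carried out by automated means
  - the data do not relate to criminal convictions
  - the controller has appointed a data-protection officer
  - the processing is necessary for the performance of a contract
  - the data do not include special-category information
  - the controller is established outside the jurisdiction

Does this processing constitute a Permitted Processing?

article 5 — Eligible Handling: [the data relate to criminal convictions? no] AND [the data subjects have given explicit consent? no] → not satisfied.
article 7 — Covered Handling: [the processing is not carried out by automated means? yes] AND [number of data subjects affected: 664,650 persons ≥ 797,150 persons? no] → not satisfied.
article 4 — Permitted Processing: [not an Eligible Handling (article 5)? yes] OR [Covered Handling (article 7)? no] OR [the controller is established outside the jurisdiction? yes] → satisfied.

Yes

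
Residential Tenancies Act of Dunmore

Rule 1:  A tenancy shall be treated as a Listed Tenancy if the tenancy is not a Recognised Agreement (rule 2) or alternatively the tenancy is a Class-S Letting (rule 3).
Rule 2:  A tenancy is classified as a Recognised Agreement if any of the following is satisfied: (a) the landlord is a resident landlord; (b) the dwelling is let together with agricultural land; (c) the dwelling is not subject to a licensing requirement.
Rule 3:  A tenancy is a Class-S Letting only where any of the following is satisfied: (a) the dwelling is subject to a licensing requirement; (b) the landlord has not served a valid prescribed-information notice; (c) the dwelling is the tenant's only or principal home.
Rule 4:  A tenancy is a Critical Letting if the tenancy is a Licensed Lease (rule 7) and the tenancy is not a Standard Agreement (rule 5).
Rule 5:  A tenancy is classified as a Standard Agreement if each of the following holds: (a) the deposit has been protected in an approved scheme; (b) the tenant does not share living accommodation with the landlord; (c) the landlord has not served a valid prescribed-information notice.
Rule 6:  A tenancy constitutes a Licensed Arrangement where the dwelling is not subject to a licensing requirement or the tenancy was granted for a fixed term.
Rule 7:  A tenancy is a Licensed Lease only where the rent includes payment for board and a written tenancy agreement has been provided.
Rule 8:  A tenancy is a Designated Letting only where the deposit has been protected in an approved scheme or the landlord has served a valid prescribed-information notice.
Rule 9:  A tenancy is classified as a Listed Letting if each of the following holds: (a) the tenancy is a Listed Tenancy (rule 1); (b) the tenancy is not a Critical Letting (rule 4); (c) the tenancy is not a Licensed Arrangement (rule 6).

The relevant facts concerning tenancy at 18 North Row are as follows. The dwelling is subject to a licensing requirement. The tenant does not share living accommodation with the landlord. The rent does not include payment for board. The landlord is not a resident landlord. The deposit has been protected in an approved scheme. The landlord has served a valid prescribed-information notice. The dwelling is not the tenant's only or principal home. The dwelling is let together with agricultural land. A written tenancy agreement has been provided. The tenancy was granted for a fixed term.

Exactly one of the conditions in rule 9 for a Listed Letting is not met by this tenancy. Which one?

Licensed Arrangement

rule 2 — Recognised Agreement: [the landlord is a resident landlord? no] OR [the dwelling is let together with agricultural land? yes] OR [the dwelling is not subject to a licensing requirement? no] → satisfied.
rule 3 — Class-S Letting: [the dwelling is subject to a licensing requirement? yes] OR [the landlord has not served a valid prescribed-information notice? no] OR [the dwelling is the tenant's only or principal home? no] → satisfied.
rule 1 — Listed Tenancy: [not a Recognised Agreement (rule 2)? no] OR [Class-S Letting (rule 3)? yes] → satisfied.
rule 7 — Licensed Lease: [the rent includes payment for board? no] AND [a written tenancy agreement has been provided? yes] → not satisfied.
rule 5 — Standard Agreement: [the deposit has been protected in an approved scheme? yes] AND [the tenant does not share living accommodation with the landlord? yes] AND [the landlord has not served a valid prescribed-information notice? no] → not satisfied.
rule 4 — Critical Letting: [Licensed Lease (rule 7)? no] AND [not a Standard Agreement (rule 5)? yes] → not satisfied.
rule 6 — Licensed Arrangement: [the dwelling is not subject to a licensing requirement? no] OR [the tenancy was granted for a fixed term? yes] → satisfied.
rule 9 — Listed Letting: [Listed Tenancy (rule 1)? yes] AND [not a Critical Letting (rule 4)? yes] AND [not a Licensed Arrangement (rule 6)? no] → not satisfied.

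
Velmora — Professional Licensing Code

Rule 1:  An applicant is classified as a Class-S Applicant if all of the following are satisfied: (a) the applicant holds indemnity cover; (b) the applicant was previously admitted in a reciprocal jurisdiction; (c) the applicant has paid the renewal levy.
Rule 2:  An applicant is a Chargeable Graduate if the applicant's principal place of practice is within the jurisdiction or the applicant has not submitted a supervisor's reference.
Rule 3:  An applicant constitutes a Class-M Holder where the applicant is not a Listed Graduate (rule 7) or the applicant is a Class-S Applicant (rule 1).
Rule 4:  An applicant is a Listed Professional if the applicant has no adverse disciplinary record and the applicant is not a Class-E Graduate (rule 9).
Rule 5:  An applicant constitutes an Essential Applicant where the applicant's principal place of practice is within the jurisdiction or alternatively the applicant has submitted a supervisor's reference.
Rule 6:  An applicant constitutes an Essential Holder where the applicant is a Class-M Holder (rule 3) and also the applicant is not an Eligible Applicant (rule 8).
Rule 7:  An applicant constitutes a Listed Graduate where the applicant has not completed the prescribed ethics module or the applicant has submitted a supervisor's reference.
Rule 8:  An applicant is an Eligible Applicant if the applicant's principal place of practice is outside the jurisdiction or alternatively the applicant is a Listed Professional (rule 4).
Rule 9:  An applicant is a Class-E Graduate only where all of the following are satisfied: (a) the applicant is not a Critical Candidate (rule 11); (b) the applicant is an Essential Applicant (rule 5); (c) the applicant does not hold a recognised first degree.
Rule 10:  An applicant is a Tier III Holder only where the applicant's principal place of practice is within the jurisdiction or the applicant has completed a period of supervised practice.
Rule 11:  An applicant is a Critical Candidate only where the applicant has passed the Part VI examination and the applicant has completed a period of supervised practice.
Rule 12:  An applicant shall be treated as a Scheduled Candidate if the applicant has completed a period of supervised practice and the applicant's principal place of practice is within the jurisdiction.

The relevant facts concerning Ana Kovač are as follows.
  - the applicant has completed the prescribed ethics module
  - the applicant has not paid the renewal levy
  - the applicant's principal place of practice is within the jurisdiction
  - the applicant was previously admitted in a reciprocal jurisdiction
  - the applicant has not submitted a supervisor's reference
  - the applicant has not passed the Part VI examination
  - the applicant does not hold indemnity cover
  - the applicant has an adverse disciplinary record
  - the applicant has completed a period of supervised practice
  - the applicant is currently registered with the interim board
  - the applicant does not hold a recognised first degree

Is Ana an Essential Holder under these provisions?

Yes

Under rule 7: the applicant has not completed the prescribed ethics module? no; or the applicant has submitted a supervisor's reference? no. So the applicant is not a Listed Graduate.
Under rule 1: the applicant holds indemnity cover? no; and the applicant was previously admitted in a reciprocal jurisdiction? yes; and the applicant has paid the renewal levy? no. So the applicant is not a Class-S Applicant.
Under rule 3: not a Listed Graduate (rule 7)? yes; or Class-S Applicant (rule 1)? no. So the applicant is a Class-M Holder.
Under rule 11: the applicant has passed the Part VI examination? no; and the applicant has completed a period of supervised practice? yes. So the applicant is not a Critical Candidate.
Under rule 5: the applicant's principal place of practice is within the jurisdiction? yes; or the applicant has submitted a supervisor's reference? no. So the applicant is an Essential Applicant.
Under rule 9: not a Critical Candidate (rule 11)? yes; and Essential Applicant (rule 5)? yes; and the applicant does not hold a recognised first degree? yes. So the applicant is a Class-E Graduate.
Under rule 4: the applicant has no adverse disciplinary record? no; and not a Class-E Graduate (rule 9)? no. So the applicant is not a Listed Professional.
Under rule 8: the applicant's principal place of practice is outside the jurisdiction? no; or Listed Professional (rule 4)? no. So the applicant is not an Eligible Applicant.
Under rule 6: Class-M Holder (rule 3)? yes; and not an Eligible Applicant (rule 8)? yes. So the applicant is an Essential Holder.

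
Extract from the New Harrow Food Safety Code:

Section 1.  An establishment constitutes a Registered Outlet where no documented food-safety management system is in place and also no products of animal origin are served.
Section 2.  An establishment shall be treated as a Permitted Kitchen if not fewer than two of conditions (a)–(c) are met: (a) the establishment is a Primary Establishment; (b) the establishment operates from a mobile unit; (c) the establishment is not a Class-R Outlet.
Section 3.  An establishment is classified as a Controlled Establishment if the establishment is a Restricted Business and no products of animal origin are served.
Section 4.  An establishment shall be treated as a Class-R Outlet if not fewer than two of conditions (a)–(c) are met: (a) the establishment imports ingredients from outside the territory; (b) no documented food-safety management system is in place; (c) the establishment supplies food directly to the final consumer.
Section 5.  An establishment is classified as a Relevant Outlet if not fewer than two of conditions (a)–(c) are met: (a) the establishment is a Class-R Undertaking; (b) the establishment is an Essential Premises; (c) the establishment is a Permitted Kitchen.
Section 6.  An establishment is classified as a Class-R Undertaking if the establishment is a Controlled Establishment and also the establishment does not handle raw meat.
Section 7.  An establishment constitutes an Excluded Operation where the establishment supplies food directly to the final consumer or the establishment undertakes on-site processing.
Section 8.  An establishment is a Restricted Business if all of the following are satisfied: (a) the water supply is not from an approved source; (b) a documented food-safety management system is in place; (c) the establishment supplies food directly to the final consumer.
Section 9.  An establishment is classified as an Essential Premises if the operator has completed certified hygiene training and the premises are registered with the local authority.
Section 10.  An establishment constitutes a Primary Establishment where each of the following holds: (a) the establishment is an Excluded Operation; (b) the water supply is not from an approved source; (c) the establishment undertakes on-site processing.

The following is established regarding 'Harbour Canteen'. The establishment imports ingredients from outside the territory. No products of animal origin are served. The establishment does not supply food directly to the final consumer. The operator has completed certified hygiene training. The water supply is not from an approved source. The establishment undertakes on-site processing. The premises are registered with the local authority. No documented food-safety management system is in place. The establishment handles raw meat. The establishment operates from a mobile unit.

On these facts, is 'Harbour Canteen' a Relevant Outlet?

section 8 — Restricted Business: [the water supply is not from an approved source? yes] AND [a documented food-safety management system is in place? no] AND [the establishment supplies food directly to the final consumer? no] → not satisfied.
section 3 — Controlled Establishment: [Restricted Business (section 8)? no] AND [no products of animal origin are served? yes] → not satisfied.
section 6 — Class-R Undertaking: [Controlled Establishment (section 3)? no] AND [the establishment does not handle raw meat? no] → not satisfied.
section 9 — Essential Premises: [the operator has completed certified hygiene training? yes] AND [the premises are registered with the local authority? yes] → satisfied.
section 7 — Excluded Operation: [the establishment supplies food directly to the final consumer? no] OR [the establishment undertakes on-site processing? yes] → satisfied.
section 10 — Primary Establishment: [Excluded Operation (section 7)? yes] AND [the water supply is not from an approved source? yes] AND [the establishment undertakes on-site processing? yes] → satisfied.
section 4 — Class-R Outlet: the establishment imports ingredients from outside the territory? yes; no documented food-safety management system is in place? yes; the establishment supplies food directly to the final consumer? no — 2 of 3 hold (need ≥2) → satisfied.
section 2 — Permitted Kitchen: Primary Establishment (section 10)? yes; the establishment operates from a mobile unit? yes; not a Class-R Outlet (section 4)? no — 2 of 3 hold (need ≥2) → satisfied.
section 5 — Relevant Outlet: Class-R Undertaking (section 6)? no; Essential Premises (section 9)? yes; Permitted Kitchen (section 2)? yes — 2 of 3 hold (need ≥2) → satisfied.

Yes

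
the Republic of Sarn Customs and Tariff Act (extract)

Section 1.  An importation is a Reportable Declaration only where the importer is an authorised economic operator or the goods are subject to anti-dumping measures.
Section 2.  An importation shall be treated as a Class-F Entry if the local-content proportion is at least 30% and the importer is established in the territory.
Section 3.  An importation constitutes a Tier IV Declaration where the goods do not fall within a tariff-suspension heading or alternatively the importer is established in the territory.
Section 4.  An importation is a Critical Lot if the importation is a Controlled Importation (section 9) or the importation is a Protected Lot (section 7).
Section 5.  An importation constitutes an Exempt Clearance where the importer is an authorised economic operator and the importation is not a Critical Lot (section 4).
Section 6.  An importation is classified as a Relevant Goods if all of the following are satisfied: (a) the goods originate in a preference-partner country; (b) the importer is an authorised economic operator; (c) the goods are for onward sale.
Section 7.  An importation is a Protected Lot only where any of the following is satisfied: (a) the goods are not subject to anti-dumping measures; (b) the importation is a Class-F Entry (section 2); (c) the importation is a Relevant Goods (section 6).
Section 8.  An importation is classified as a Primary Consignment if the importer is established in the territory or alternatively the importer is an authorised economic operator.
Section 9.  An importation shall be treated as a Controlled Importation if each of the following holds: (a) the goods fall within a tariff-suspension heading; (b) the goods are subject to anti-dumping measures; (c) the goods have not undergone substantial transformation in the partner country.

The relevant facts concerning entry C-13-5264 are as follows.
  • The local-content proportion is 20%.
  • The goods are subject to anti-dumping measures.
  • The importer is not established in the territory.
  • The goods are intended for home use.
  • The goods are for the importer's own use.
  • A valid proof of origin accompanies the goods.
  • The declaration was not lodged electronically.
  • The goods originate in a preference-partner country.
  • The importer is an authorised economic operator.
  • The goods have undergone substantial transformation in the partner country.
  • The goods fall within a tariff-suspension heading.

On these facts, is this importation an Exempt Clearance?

Yes

section 9 — Controlled Importation: [the goods fall within a tariff-suspension heading? yes] AND [the goods are subject to anti-dumping measures? yes] AND [the goods have not undergone substantial transformation in the partner country? no] → not satisfied.
section 2 — Class-F Entry: [local-content proportion: 20% ≥ 30%? no] AND [the importer is established in the territory? no] → not satisfied.
section 6 — Relevant Goods: [the goods originate in a preference-partner country? yes] AND [the importer is an authorised economic operator? yes] AND [the goods are for onward sale? no] → not satisfied.
section 7 — Protected Lot: [the goods are not subject to anti-dumping measures? no] OR [Class-F Entry (section 2)? no] OR [Relevant Goods (section 6)? no] → not satisfied.
section 4 — Critical Lot: [Controlled Importation (section 9)? no] OR [Protected Lot (section 7)? no] → not satisfied.
section 5 — Exempt Clearance: [the importer is an authorised economic operator? yes] AND [not a Critical Lot (section 4)? yes] → satisfied.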